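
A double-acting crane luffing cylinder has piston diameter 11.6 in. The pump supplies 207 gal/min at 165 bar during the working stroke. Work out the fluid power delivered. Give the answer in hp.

Hydraulic power = P × Q

W ≈ 289 hp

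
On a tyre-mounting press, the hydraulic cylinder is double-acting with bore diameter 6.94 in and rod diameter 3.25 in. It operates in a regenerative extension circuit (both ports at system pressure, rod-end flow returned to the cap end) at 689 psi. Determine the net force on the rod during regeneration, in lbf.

With equal pressure on both faces, forces on the annular region cancel; the net push is pressure × rod cross-section.
Rod cross-section A_rod = π/4 × (3.25 in)² = 8.296 in^2
F = P × A_rod

F ≈ 5720 lbf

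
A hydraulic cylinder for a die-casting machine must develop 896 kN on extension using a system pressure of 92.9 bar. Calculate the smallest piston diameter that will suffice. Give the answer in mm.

Extension force acts on the full piston face: F = P × (π/4)D².
D = √(4F / (πP)) = √(4 × 896 kN / (π × 92.9 bar))

D ≈ 350 mm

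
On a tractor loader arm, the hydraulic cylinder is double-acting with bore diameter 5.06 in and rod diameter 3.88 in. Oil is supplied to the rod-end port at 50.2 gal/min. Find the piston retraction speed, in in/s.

Rod-side annular area A_ann = π/4 × (5.06² − 3.88²) = 8.285 in^2
Flow into the rod-end port fills the annular volume.
v = Q / A

v ≈ 23.3 in/s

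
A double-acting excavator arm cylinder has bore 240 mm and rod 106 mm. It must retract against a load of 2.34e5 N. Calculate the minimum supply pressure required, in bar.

P ≈ 64.3 bar

Rod-side annular area A_ann = π/4 × (240² − 106²) = 36410 mm^2
Retraction: pressure acts on the annular area.
P = F / A = 2.34e5 N / A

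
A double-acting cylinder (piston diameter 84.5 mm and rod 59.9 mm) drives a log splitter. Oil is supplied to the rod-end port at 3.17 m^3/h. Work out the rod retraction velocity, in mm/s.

v ≈ 316 mm/s

Rod-side annular area A_ann = π/4 × (84.5² − 59.9²) = 2790 mm^2
Flow into the rod-end port fills the annular volume.
v = Q / A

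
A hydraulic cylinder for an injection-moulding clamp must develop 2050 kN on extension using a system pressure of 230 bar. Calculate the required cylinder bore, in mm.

Extension force acts on the full piston face: F = P × (π/4)D².
D = √(4F / (πP)) = √(4 × 2050 kN / (π × 230 bar))

D ≈ 337 mm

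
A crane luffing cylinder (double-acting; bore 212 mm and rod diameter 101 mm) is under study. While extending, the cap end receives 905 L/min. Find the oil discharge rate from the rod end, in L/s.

Cap-side area A_cap = π/4 × (212 mm)² = 35300 mm^2
Rod-side annular area A_ann = π/4 × (212² − 101²) = 27290 mm^2
Piston speed v = Q_in/A_cap; rod-end outflow Q_out = v × A_ann = Q_in × A_ann/A_cap.

Q_out ≈ 11.7 L/s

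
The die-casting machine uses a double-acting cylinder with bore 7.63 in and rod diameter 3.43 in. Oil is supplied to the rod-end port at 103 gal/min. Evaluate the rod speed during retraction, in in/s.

v ≈ 10.9 in/s

Rod-side annular area A_ann = π/4 × (7.63² − 3.43²) = 36.48 in^2
Flow into the rod-end port fills the annular volume.
v = Q / A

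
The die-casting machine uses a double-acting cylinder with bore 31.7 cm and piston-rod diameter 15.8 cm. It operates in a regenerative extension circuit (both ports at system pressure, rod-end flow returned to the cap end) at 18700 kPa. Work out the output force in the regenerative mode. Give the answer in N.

F ≈ 3.67e5 N

With equal pressure on both faces, forces on the annular region cancel; the net push is pressure × rod cross-section.
Rod cross-section A_rod = π/4 × (15.8 cm)² = 196.1 cm^2
F = P × A_rod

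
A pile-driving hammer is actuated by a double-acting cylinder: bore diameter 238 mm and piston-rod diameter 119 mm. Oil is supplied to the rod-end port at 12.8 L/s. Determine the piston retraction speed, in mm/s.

v ≈ 384 mm/s

Rod-side annular area A_ann = π/4 × (238² − 119²) = 33370 mm^2
Flow into the rod-end port fills the annular volume.
v = Q / A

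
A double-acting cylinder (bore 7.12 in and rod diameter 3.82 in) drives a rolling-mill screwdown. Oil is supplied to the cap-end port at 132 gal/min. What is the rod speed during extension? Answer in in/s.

Cap-side area A_cap = π/4 × (7.12 in)² = 39.82 in^2
v = Q / A

v ≈ 12.8 in/s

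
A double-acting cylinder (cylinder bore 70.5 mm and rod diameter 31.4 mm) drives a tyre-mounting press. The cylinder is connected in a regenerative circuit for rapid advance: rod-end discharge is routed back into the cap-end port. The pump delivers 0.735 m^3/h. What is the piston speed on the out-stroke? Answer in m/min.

v ≈ 15.8 m/min

In regeneration the rod-end outflow joins the pump flow into the cap end, so the net volume the pump must supply per unit advance equals the rod cross-section area.
Rod cross-section A_rod = π/4 × (31.4 mm)² = 774.4 mm^2
v = Q_pump / A_rod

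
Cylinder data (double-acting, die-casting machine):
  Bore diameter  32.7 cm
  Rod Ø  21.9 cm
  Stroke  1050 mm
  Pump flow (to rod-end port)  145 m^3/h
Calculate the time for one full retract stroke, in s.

t ≈ 1.21 s

Rod-side annular area A_ann = π/4 × (32.7² − 21.9²) = 463.1 cm^2
Swept volume V = A × L; t = V / Q = A·L / Q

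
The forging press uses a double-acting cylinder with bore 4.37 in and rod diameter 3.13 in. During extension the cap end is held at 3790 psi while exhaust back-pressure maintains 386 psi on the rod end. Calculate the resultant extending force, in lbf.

Cap-side area A_cap = π/4 × (4.37 in)² = 15.00 in^2
Rod-side annular area A_ann = π/4 × (4.37² − 3.13²) = 7.304 in^2
Net thrust = P_cap·A_cap − P_rod·A_ann = 56840 lbf − 2819 lbf

F ≈ 54000 lbf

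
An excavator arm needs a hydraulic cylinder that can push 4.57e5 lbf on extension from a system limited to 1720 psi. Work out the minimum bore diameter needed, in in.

Extension force acts on the full piston face: F = P × (π/4)D².
D = √(4F / (πP)) = √(4 × 4.57e5 lbf / (π × 1720 psi))

D ≈ 18.4 in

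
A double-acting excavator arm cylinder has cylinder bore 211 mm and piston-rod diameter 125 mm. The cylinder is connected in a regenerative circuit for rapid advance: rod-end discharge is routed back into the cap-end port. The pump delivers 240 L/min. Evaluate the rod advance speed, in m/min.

v ≈ 19.6 m/min

In regeneration the rod-end outflow joins the pump flow into the cap end, so the net volume the pump must supply per unit advance equals the rod cross-section area.
Rod cross-section A_rod = π/4 × (125 mm)² = 12270 mm^2
v = Q_pump / A_rod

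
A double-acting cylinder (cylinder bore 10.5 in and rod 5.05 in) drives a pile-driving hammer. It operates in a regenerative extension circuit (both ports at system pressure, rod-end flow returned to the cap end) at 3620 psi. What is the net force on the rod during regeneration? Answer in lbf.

With equal pressure on both faces, forces on the annular region cancel; the net push is pressure × rod cross-section.
Rod cross-section A_rod = π/4 × (5.05 in)² = 20.03 in^2
F = P × A_rod

F ≈ 72500 lbf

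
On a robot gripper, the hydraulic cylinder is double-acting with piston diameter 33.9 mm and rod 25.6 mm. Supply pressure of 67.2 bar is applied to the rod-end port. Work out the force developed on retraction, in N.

Rod-side annular area A_ann = π/4 × (33.9² − 25.6²) = 387.9 mm^2
On retraction the pressure acts on the annular area (bore minus rod).
F = P × A_ann

F ≈ 2610 N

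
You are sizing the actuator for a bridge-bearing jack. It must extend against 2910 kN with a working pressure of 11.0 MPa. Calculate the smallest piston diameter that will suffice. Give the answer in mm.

D ≈ 580 mm

Extension force acts on the full piston face: F = P × (π/4)D².
D = √(4F / (πP)) = √(4 × 2910 kN / (π × 11.0 MPa))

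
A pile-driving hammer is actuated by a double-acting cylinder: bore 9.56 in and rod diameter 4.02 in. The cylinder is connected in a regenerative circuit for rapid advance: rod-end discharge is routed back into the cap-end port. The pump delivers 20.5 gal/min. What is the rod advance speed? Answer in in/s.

In regeneration the rod-end outflow joins the pump flow into the cap end, so the net volume the pump must supply per unit advance equals the rod cross-section area.
Rod cross-section A_rod = π/4 × (4.02 in)² = 12.69 in^2
v = Q_pump / A_rod

v ≈ 6.22 in/s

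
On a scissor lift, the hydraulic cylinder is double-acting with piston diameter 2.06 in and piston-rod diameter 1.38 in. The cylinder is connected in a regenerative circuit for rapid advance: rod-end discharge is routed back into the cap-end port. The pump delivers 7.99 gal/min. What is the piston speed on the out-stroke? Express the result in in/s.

v ≈ 20.6 in/s

In regeneration the rod-end outflow joins the pump flow into the cap end, so the net volume the pump must supply per unit advance equals the rod cross-section area.
Rod cross-section A_rod = π/4 × (1.38 in)² = 1.496 in^2
v = Q_pump / A_rod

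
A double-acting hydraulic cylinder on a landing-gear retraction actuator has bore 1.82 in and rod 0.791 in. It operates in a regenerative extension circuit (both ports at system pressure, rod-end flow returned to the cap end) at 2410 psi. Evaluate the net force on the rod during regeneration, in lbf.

With equal pressure on both faces, forces on the annular region cancel; the net push is pressure × rod cross-section.
Rod cross-section A_rod = π/4 × (0.791 in)² = 0.4914 in^2
F = P × A_rod

F ≈ 1180 lbf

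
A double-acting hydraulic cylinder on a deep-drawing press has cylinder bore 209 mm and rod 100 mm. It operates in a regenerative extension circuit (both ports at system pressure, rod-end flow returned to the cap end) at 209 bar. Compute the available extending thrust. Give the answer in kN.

With equal pressure on both faces, forces on the annular region cancel; the net push is pressure × rod cross-section.
Rod cross-section A_rod = π/4 × (100 mm)² = 7854 mm^2
F = P × A_rod

F ≈ 164 kN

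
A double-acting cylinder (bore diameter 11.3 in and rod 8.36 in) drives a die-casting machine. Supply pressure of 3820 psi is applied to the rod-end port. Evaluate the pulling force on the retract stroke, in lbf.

F ≈ 1.73e5 lbf

Rod-side annular area A_ann = π/4 × (11.3² − 8.36²) = 45.40 in^2
On retraction the pressure acts on the annular area (bore minus rod).
F = P × A_ann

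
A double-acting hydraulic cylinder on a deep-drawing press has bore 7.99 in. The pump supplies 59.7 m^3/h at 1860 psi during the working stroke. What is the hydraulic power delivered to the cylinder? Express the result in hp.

Hydraulic power = P × Q

W ≈ 285 hp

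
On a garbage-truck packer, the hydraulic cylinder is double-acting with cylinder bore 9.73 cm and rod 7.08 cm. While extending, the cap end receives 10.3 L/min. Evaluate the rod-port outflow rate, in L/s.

Q_out ≈ 0.0808 L/s

Cap-side area A_cap = π/4 × (9.73 cm)² = 74.36 cm^2
Rod-side annular area A_ann = π/4 × (9.73² − 7.08²) = 34.99 cm^2
Piston speed v = Q_in/A_cap; rod-end outflow Q_out = v × A_ann = Q_in × A_ann/A_cap.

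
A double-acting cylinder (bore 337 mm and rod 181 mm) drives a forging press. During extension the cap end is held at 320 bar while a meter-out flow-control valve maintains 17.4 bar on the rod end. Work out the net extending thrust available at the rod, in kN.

Cap-side area A_cap = π/4 × (337 mm)² = 89200 mm^2
Rod-side annular area A_ann = π/4 × (337² − 181²) = 63470 mm^2
Net thrust = P_cap·A_cap − P_rod·A_ann = 2854 kN − 110.4 kN

F ≈ 2740 kN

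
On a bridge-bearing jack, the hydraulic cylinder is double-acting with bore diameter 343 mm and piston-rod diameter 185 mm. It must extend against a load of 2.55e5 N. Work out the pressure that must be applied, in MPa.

P ≈ 2.76 MPa

Cap-side area A_cap = π/4 × (343 mm)² = 92400 mm^2
P = F / A = 2.55e5 N / A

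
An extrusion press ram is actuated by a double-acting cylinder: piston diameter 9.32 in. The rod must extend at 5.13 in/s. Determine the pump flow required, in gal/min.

Cap-side area A_cap = π/4 × (9.32 in)² = 68.22 in^2
Q = A × v

Q ≈ 90.9 gal/min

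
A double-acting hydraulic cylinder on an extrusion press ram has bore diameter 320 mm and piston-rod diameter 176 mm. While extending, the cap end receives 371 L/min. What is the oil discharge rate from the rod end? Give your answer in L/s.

Cap-side area A_cap = π/4 × (320 mm)² = 80420 mm^2
Rod-side annular area A_ann = π/4 × (320² − 176²) = 56100 mm^2
Piston speed v = Q_in/A_cap; rod-end outflow Q_out = v × A_ann = Q_in × A_ann/A_cap.

Q_out ≈ 4.31 L/s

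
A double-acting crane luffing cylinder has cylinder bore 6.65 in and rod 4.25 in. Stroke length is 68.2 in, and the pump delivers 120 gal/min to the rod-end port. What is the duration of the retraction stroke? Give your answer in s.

t ≈ 3.03 s

Rod-side annular area A_ann = π/4 × (6.65² − 4.25²) = 20.55 in^2
Swept volume V = A × L; t = V / Q = A·L / Q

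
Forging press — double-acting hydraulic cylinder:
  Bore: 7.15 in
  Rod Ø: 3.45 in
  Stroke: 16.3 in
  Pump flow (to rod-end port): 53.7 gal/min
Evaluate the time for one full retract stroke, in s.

t ≈ 2.43 s

Rod-side annular area A_ann = π/4 × (7.15² − 3.45²) = 30.80 in^2
Swept volume V = A × L; t = V / Q = A·L / Q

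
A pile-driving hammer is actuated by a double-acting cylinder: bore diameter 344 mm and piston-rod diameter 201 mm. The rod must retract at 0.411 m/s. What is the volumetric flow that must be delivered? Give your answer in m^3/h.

Rod-side annular area A_ann = π/4 × (344² − 201²) = 61210 mm^2
Q = A × v

Q ≈ 90.6 m^3/h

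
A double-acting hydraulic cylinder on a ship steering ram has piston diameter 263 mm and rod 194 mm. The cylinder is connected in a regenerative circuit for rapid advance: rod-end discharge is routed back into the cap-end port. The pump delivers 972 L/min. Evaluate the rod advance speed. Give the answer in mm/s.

In regeneration the rod-end outflow joins the pump flow into the cap end, so the net volume the pump must supply per unit advance equals the rod cross-section area.
Rod cross-section A_rod = π/4 × (194 mm)² = 29560 mm^2
v = Q_pump / A_rod

v ≈ 548 mm/s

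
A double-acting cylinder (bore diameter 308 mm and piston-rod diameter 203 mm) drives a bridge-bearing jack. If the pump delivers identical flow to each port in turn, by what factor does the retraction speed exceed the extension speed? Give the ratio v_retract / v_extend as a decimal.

v_ret/v_ext ≈ 1.77

Cap-side area A_cap = π/4 × (308 mm)² = 74510 mm^2
Rod-side annular area A_ann = π/4 × (308² − 203²) = 42140 mm^2
For equal Q, v ∝ 1/A, so v_ret/v_ext = A_cap/A_ann.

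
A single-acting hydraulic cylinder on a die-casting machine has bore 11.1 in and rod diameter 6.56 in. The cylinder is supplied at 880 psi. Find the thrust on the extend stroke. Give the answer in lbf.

Cap-side area A_cap = π/4 × (11.1 in)² = 96.77 in^2
F = P × A_cap = 880 psi × A_cap

F ≈ 85200 lbf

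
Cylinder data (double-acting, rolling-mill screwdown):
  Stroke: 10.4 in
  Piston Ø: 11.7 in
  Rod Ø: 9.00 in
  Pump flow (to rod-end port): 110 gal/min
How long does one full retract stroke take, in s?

t ≈ 1.08 s

Rod-side annular area A_ann = π/4 × (11.7² − 9.00²) = 43.90 in^2
Swept volume V = A × L; t = V / Q = A·L / Q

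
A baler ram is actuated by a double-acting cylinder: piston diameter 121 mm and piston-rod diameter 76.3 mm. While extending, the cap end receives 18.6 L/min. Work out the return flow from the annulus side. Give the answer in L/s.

Q_out ≈ 0.187 L/s

Cap-side area A_cap = π/4 × (121 mm)² = 11500 mm^2
Rod-side annular area A_ann = π/4 × (121² − 76.3²) = 6927 mm^2
Piston speed v = Q_in/A_cap; rod-end outflow Q_out = v × A_ann = Q_in × A_ann/A_cap.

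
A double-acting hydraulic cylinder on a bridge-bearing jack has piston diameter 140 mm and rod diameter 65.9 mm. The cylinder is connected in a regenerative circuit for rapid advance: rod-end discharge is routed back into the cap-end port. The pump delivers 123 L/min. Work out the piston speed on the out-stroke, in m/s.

v ≈ 0.601 m/s

In regeneration the rod-end outflow joins the pump flow into the cap end, so the net volume the pump must supply per unit advance equals the rod cross-section area.
Rod cross-section A_rod = π/4 × (65.9 mm)² = 3411 mm^2
v = Q_pump / A_rod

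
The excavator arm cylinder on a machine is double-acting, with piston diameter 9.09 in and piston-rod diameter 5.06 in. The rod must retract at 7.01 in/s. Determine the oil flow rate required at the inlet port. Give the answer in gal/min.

Rod-side annular area A_ann = π/4 × (9.09² − 5.06²) = 44.79 in^2
Q = A × v

Q ≈ 81.5 gal/min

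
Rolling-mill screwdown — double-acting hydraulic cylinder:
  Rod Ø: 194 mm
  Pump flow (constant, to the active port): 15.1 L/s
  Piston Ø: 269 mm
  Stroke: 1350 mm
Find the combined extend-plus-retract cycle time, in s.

t ≈ 7.52 s

Cap-side area A_cap = π/4 × (269 mm)² = 56830 mm^2
Rod-side annular area A_ann = π/4 × (269² − 194²) = 27270 mm^2
t_ext = A_cap·L/Q = 5.081 s
t_ret = A_ann·L/Q = 2.438 s
t_cycle = t_ext + t_ret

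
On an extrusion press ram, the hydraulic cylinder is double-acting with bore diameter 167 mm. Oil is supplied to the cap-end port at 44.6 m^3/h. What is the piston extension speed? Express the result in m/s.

Cap-side area A_cap = π/4 × (167 mm)² = 21900 mm^2
v = Q / A

v ≈ 0.566 m/s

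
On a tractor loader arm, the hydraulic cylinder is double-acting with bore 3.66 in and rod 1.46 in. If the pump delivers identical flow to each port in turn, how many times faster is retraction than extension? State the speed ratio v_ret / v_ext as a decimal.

Cap-side area A_cap = π/4 × (3.66 in)² = 10.52 in^2
Rod-side annular area A_ann = π/4 × (3.66² − 1.46²) = 8.847 in^2
For equal Q, v ∝ 1/A, so v_ret/v_ext = A_cap/A_ann.

v_ret/v_ext ≈ 1.19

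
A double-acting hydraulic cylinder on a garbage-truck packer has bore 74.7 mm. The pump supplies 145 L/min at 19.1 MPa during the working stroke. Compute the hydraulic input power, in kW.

Hydraulic power = P × Q

W ≈ 46.2 kW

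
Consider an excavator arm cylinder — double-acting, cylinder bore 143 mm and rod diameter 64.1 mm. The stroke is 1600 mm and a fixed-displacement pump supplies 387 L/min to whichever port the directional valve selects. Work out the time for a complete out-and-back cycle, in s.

Cap-side area A_cap = π/4 × (143 mm)² = 16060 mm^2
Rod-side annular area A_ann = π/4 × (143² − 64.1²) = 12830 mm^2
t_ext = A_cap·L/Q = 3.984 s
t_ret = A_ann·L/Q = 3.184 s
t_cycle = t_ext + t_ret

t ≈ 7.17 s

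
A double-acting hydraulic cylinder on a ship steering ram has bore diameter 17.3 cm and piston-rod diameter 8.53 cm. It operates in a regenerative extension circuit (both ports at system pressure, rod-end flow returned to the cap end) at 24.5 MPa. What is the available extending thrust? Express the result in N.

With equal pressure on both faces, forces on the annular region cancel; the net push is pressure × rod cross-section.
Rod cross-section A_rod = π/4 × (8.53 cm)² = 57.15 cm^2
F = P × A_rod

F ≈ 1.40e5 N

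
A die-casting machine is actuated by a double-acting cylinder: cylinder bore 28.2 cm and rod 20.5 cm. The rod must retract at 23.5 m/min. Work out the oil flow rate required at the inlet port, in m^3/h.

Rod-side annular area A_ann = π/4 × (28.2² − 20.5²) = 294.5 cm^2
Q = A × v

Q ≈ 41.5 m^3/h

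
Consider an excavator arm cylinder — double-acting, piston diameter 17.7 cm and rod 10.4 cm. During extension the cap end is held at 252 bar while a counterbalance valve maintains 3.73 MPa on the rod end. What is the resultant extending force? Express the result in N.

Cap-side area A_cap = π/4 × (17.7 cm)² = 246.1 cm^2
Rod-side annular area A_ann = π/4 × (17.7² − 10.4²) = 161.1 cm^2
Net thrust = P_cap·A_cap − P_rod·A_ann = 6.201e5 N − 60090 N

F ≈ 5.60e5 N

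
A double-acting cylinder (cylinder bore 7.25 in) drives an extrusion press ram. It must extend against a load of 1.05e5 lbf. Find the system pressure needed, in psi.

P ≈ 2540 psi

Cap-side area A_cap = π/4 × (7.25 in)² = 41.28 in^2
P = F / A = 1.05e5 lbf / A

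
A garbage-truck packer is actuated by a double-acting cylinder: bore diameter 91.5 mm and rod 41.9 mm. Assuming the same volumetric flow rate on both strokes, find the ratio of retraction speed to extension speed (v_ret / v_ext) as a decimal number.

v_ret/v_ext ≈ 1.27

Cap-side area A_cap = π/4 × (91.5 mm)² = 6576 mm^2
Rod-side annular area A_ann = π/4 × (91.5² − 41.9²) = 5197 mm^2
For equal Q, v ∝ 1/A, so v_ret/v_ext = A_cap/A_ann.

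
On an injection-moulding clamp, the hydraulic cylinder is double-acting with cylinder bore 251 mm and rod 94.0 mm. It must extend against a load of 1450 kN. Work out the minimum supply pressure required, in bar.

P ≈ 293 bar

Cap-side area A_cap = π/4 × (251 mm)² = 49480 mm^2
P = F / A = 1450 kN / A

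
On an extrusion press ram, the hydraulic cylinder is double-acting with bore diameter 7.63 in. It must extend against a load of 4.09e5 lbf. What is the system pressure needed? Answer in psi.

P ≈ 8950 psi

Cap-side area A_cap = π/4 × (7.63 in)² = 45.72 in^2
P = F / A = 4.09e5 lbf / A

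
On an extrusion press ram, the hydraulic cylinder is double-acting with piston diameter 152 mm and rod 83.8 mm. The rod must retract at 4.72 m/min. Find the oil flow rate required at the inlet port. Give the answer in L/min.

Q ≈ 59.6 L/min

Rod-side annular area A_ann = π/4 × (152² − 83.8²) = 12630 mm^2
Q = A × v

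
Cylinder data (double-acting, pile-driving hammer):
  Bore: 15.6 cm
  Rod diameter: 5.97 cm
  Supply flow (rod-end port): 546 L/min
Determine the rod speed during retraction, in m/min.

Rod-side annular area A_ann = π/4 × (15.6² − 5.97²) = 163.1 cm^2
Flow into the rod-end port fills the annular volume.
v = Q / A

v ≈ 33.5 m/min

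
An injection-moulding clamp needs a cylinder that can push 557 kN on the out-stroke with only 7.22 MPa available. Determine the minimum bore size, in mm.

D ≈ 313 mm

Extension force acts on the full piston face: F = P × (π/4)D².
D = √(4F / (πP)) = √(4 × 557 kN / (π × 7.22 MPa))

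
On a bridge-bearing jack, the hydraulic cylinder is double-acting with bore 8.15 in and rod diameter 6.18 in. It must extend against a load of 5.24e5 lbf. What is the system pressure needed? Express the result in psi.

Cap-side area A_cap = π/4 × (8.15 in)² = 52.17 in^2
P = F / A = 5.24e5 lbf / A

P ≈ 10000 psi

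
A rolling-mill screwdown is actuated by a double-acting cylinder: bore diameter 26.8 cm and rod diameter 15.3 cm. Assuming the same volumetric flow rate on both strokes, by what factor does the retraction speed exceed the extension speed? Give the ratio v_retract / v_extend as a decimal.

Cap-side area A_cap = π/4 × (26.8 cm)² = 564.1 cm^2
Rod-side annular area A_ann = π/4 × (26.8² − 15.3²) = 380.3 cm^2
For equal Q, v ∝ 1/A, so v_ret/v_ext = A_cap/A_ann.

v_ret/v_ext ≈ 1.48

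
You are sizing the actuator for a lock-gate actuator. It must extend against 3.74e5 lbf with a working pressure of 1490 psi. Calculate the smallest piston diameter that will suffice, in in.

Extension force acts on the full piston face: F = P × (π/4)D².
D = √(4F / (πP)) = √(4 × 3.74e5 lbf / (π × 1490 psi))

D ≈ 17.9 in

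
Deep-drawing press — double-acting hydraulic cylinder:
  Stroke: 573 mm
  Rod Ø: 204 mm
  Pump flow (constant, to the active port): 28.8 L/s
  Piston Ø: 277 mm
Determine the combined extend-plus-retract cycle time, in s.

t ≈ 1.75 s

Cap-side area A_cap = π/4 × (277 mm)² = 60260 mm^2
Rod-side annular area A_ann = π/4 × (277² − 204²) = 27580 mm^2
t_ext = A_cap·L/Q = 1.199 s
t_ret = A_ann·L/Q = 0.5487 s
t_cycle = t_ext + t_ret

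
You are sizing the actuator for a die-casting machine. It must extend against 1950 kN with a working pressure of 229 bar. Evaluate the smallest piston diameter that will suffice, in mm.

Extension force acts on the full piston face: F = P × (π/4)D².
D = √(4F / (πP)) = √(4 × 1950 kN / (π × 229 bar))

D ≈ 329 mm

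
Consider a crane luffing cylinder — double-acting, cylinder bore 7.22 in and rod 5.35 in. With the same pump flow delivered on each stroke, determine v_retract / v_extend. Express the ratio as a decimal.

v_ret/v_ext ≈ 2.22

Cap-side area A_cap = π/4 × (7.22 in)² = 40.94 in^2
Rod-side annular area A_ann = π/4 × (7.22² − 5.35²) = 18.46 in^2
For equal Q, v ∝ 1/A, so v_ret/v_ext = A_cap/A_ann.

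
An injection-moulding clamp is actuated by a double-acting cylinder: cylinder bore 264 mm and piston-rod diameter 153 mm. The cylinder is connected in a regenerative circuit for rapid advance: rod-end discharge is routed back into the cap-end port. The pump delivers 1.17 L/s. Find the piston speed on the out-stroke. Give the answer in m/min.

v ≈ 3.82 m/min

In regeneration the rod-end outflow joins the pump flow into the cap end, so the net volume the pump must supply per unit advance equals the rod cross-section area.
Rod cross-section A_rod = π/4 × (153 mm)² = 18390 mm^2
v = Q_pump / A_rod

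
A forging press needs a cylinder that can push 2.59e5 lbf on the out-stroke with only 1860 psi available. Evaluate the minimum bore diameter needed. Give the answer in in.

Extension force acts on the full piston face: F = P × (π/4)D².
D = √(4F / (πP)) = √(4 × 2.59e5 lbf / (π × 1860 psi))

D ≈ 13.3 in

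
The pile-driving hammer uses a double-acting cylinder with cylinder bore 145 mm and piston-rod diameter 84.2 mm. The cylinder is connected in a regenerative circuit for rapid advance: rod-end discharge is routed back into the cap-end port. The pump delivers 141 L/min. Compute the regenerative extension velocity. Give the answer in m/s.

In regeneration the rod-end outflow joins the pump flow into the cap end, so the net volume the pump must supply per unit advance equals the rod cross-section area.
Rod cross-section A_rod = π/4 × (84.2 mm)² = 5568 mm^2
v = Q_pump / A_rod

v ≈ 0.422 m/s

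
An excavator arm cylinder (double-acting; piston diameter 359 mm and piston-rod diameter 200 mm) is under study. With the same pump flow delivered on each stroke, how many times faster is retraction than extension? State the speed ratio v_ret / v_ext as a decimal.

Cap-side area A_cap = π/4 × (359 mm)² = 1.012e5 mm^2
Rod-side annular area A_ann = π/4 × (359² − 200²) = 69810 mm^2
For equal Q, v ∝ 1/A, so v_ret/v_ext = A_cap/A_ann.

v_ret/v_ext ≈ 1.45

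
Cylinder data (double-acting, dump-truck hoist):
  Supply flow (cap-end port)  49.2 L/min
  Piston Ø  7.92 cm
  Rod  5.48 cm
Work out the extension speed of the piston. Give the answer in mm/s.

v ≈ 166 mm/s

Cap-side area A_cap = π/4 × (7.92 cm)² = 49.27 cm^2
v = Q / A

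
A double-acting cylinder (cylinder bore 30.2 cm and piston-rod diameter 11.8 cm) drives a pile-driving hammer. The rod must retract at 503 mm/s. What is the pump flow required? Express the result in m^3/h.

Rod-side annular area A_ann = π/4 × (30.2² − 11.8²) = 607.0 cm^2
Q = A × v

Q ≈ 110 m^3/h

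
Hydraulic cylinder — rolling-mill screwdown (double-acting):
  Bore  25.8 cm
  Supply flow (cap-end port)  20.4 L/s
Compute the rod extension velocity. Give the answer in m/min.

Cap-side area A_cap = π/4 × (25.8 cm)² = 522.8 cm^2
v = Q / A

v ≈ 23.4 m/min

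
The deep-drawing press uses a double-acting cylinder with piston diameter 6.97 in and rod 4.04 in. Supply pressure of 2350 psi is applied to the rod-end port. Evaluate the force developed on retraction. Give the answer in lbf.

Rod-side annular area A_ann = π/4 × (6.97² − 4.04²) = 25.34 in^2
On retraction the pressure acts on the annular area (bore minus rod).
F = P × A_ann

F ≈ 59500 lbf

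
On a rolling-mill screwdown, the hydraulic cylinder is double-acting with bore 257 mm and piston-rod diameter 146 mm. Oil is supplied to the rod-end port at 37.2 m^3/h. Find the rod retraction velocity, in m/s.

v ≈ 0.294 m/s

Rod-side annular area A_ann = π/4 × (257² − 146²) = 35130 mm^2
Flow into the rod-end port fills the annular volume.
v = Q / A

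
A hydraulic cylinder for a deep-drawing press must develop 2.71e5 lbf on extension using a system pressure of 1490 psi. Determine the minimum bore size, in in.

D ≈ 15.2 in

Extension force acts on the full piston face: F = P × (π/4)D².
D = √(4F / (πP)) = √(4 × 2.71e5 lbf / (π × 1490 psi))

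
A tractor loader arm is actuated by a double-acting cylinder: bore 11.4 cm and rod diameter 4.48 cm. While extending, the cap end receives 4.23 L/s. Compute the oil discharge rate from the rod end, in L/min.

Q_out ≈ 215 L/min

Cap-side area A_cap = π/4 × (11.4 cm)² = 102.1 cm^2
Rod-side annular area A_ann = π/4 × (11.4² − 4.48²) = 86.31 cm^2
Piston speed v = Q_in/A_cap; rod-end outflow Q_out = v × A_ann = Q_in × A_ann/A_cap.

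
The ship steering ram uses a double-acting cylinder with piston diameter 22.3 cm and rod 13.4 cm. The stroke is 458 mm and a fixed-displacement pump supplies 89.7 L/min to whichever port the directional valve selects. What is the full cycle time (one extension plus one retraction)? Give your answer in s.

Cap-side area A_cap = π/4 × (22.3 cm)² = 390.6 cm^2
Rod-side annular area A_ann = π/4 × (22.3² − 13.4²) = 249.5 cm^2
t_ext = A_cap·L/Q = 11.97 s
t_ret = A_ann·L/Q = 7.645 s
t_cycle = t_ext + t_ret

t ≈ 19.6 s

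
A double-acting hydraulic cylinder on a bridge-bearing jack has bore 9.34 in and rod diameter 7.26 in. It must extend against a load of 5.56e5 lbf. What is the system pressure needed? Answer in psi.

P ≈ 8120 psi

Cap-side area A_cap = π/4 × (9.34 in)² = 68.51 in^2
P = F / A = 5.56e5 lbf / A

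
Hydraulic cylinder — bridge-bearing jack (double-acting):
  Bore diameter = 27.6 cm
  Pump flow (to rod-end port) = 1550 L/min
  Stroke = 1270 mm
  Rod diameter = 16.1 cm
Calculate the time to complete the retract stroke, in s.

Rod-side annular area A_ann = π/4 × (27.6² − 16.1²) = 394.7 cm^2
Swept volume V = A × L; t = V / Q = A·L / Q

t ≈ 1.94 s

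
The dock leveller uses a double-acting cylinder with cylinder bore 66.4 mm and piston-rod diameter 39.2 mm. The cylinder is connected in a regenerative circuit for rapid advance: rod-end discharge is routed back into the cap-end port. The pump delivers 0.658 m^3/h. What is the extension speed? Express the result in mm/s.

v ≈ 151 mm/s

In regeneration the rod-end outflow joins the pump flow into the cap end, so the net volume the pump must supply per unit advance equals the rod cross-section area.
Rod cross-section A_rod = π/4 × (39.2 mm)² = 1207 mm^2
v = Q_pump / A_rod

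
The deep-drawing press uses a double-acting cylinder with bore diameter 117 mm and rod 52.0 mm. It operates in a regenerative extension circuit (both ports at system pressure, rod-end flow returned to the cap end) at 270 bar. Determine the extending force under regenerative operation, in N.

F ≈ 57300 N

With equal pressure on both faces, forces on the annular region cancel; the net push is pressure × rod cross-section.
Rod cross-section A_rod = π/4 × (52.0 mm)² = 2124 mm^2
F = P × A_rod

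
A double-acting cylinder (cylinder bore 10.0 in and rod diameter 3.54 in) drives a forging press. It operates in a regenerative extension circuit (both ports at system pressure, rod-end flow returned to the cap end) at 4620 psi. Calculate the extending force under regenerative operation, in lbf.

F ≈ 45500 lbf

With equal pressure on both faces, forces on the annular region cancel; the net push is pressure × rod cross-section.
Rod cross-section A_rod = π/4 × (3.54 in)² = 9.842 in^2
F = P × A_rod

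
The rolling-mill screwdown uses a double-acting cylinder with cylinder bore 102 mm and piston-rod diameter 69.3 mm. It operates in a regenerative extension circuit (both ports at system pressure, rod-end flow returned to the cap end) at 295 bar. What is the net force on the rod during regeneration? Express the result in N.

F ≈ 1.11e5 N

With equal pressure on both faces, forces on the annular region cancel; the net push is pressure × rod cross-section.
Rod cross-section A_rod = π/4 × (69.3 mm)² = 3772 mm^2
F = P × A_rod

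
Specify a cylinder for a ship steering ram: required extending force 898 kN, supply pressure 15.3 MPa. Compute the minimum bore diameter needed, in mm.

D ≈ 273 mm

Extension force acts on the full piston face: F = P × (π/4)D².
D = √(4F / (πP)) = √(4 × 898 kN / (π × 15.3 MPa))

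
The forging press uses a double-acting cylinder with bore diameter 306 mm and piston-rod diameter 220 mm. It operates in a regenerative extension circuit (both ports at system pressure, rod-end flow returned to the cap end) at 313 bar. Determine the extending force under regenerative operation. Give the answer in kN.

F ≈ 1190 kN

With equal pressure on both faces, forces on the annular region cancel; the net push is pressure × rod cross-section.
Rod cross-section A_rod = π/4 × (220 mm)² = 38010 mm^2
F = P × A_rod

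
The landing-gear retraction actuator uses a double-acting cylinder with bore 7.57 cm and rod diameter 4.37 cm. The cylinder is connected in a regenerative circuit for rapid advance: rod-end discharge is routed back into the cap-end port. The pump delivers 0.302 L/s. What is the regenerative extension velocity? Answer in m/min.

v ≈ 12.1 m/min

In regeneration the rod-end outflow joins the pump flow into the cap end, so the net volume the pump must supply per unit advance equals the rod cross-section area.
Rod cross-section A_rod = π/4 × (4.37 cm)² = 15.00 cm^2
v = Q_pump / A_rod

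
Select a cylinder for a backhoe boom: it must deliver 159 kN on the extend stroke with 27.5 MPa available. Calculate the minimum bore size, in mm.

Extension force acts on the full piston face: F = P × (π/4)D².
D = √(4F / (πP)) = √(4 × 159 kN / (π × 27.5 MPa))

D ≈ 85.8 mm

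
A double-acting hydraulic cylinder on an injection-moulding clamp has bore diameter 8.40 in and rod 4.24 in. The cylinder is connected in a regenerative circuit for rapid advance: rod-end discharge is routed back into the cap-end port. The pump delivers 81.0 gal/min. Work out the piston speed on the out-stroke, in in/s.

v ≈ 22.1 in/s

In regeneration the rod-end outflow joins the pump flow into the cap end, so the net volume the pump must supply per unit advance equals the rod cross-section area.
Rod cross-section A_rod = π/4 × (4.24 in)² = 14.12 in^2
v = Q_pump / A_rod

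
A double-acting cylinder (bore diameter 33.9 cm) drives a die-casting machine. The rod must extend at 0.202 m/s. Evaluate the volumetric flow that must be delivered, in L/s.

Q ≈ 18.2 L/s

Cap-side area A_cap = π/4 × (33.9 cm)² = 902.6 cm^2
Q = A × v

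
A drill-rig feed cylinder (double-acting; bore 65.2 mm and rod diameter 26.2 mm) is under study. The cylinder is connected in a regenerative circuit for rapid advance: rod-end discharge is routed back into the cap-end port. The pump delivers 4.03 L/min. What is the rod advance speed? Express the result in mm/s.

v ≈ 125 mm/s

In regeneration the rod-end outflow joins the pump flow into the cap end, so the net volume the pump must supply per unit advance equals the rod cross-section area.
Rod cross-section A_rod = π/4 × (26.2 mm)² = 539.1 mm^2
v = Q_pump / A_rod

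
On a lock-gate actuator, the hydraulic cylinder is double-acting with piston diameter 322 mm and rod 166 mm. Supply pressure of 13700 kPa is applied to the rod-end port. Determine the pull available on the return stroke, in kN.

F ≈ 819 kN

Rod-side annular area A_ann = π/4 × (322² − 166²) = 59790 mm^2
On retraction the pressure acts on the annular area (bore minus rod).
F = P × A_ann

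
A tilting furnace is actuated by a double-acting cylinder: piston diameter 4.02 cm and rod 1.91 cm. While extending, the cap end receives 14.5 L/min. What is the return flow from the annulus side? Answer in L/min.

Q_out ≈ 11.2 L/min

Cap-side area A_cap = π/4 × (4.02 cm)² = 12.69 cm^2
Rod-side annular area A_ann = π/4 × (4.02² − 1.91²) = 9.827 cm^2
Piston speed v = Q_in/A_cap; rod-end outflow Q_out = v × A_ann = Q_in × A_ann/A_cap.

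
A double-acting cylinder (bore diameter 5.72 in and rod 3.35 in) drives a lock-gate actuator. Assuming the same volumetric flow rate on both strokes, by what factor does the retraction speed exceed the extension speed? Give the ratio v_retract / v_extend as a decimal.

Cap-side area A_cap = π/4 × (5.72 in)² = 25.70 in^2
Rod-side annular area A_ann = π/4 × (5.72² − 3.35²) = 16.88 in^2
For equal Q, v ∝ 1/A, so v_ret/v_ext = A_cap/A_ann.

v_ret/v_ext ≈ 1.52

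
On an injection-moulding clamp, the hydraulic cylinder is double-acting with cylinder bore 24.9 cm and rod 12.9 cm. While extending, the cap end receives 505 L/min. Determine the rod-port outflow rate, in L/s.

Q_out ≈ 6.16 L/s

Cap-side area A_cap = π/4 × (24.9 cm)² = 487.0 cm^2
Rod-side annular area A_ann = π/4 × (24.9² − 12.9²) = 356.3 cm^2
Piston speed v = Q_in/A_cap; rod-end outflow Q_out = v × A_ann = Q_in × A_ann/A_cap.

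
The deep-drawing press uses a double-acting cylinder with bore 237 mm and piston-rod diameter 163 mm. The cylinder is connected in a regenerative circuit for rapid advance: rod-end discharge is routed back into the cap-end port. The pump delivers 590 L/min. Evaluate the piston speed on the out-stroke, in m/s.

In regeneration the rod-end outflow joins the pump flow into the cap end, so the net volume the pump must supply per unit advance equals the rod cross-section area.
Rod cross-section A_rod = π/4 × (163 mm)² = 20870 mm^2
v = Q_pump / A_rod

v ≈ 0.471 m/s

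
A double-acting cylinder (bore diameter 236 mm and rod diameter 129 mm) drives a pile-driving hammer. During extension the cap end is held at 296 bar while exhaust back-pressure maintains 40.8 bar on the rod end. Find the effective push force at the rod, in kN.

F ≈ 1170 kN

Cap-side area A_cap = π/4 × (236 mm)² = 43740 mm^2
Rod-side annular area A_ann = π/4 × (236² − 129²) = 30670 mm^2
Net thrust = P_cap·A_cap − P_rod·A_ann = 1295 kN − 125.1 kN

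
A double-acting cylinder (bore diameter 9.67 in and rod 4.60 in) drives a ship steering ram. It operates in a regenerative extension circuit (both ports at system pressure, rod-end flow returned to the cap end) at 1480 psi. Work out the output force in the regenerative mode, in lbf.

F ≈ 24600 lbf

With equal pressure on both faces, forces on the annular region cancel; the net push is pressure × rod cross-section.
Rod cross-section A_rod = π/4 × (4.60 in)² = 16.62 in^2
F = P × A_rod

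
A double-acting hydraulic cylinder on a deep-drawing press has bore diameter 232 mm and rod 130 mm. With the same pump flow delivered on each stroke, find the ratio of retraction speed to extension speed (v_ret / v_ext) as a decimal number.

Cap-side area A_cap = π/4 × (232 mm)² = 42270 mm^2
Rod-side annular area A_ann = π/4 × (232² − 130²) = 29000 mm^2
For equal Q, v ∝ 1/A, so v_ret/v_ext = A_cap/A_ann.

v_ret/v_ext ≈ 1.46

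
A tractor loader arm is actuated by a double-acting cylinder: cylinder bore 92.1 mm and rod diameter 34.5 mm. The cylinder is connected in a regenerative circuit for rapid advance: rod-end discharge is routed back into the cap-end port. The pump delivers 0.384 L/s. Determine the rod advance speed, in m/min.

v ≈ 24.6 m/min

In regeneration the rod-end outflow joins the pump flow into the cap end, so the net volume the pump must supply per unit advance equals the rod cross-section area.
Rod cross-section A_rod = π/4 × (34.5 mm)² = 934.8 mm^2
v = Q_pump / A_rod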